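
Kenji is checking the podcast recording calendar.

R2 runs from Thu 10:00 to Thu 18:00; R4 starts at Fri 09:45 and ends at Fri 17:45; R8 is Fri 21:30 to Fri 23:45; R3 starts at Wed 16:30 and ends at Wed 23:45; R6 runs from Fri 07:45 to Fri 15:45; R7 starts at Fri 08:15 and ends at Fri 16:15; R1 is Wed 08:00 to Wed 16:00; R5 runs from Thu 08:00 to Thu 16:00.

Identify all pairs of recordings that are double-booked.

R2 & R5, R4 & R6, R4 & R7, R6 & R7

Two intervals overlap when each starts before the other ends.
Sorted by start: R1, R3, R5, R2, R6, R7, R4, R8.
R3 starts after R1 ends, so nothing later overlaps R1 either.
R5 starts after R3 ends, so nothing later overlaps R3 either.
R2 starts before R5 ends → R5 and R2 overlap.
R6 starts after R5 ends, so nothing later overlaps R5 either.
R6 starts after R2 ends, so nothing later overlaps R2 either.
R7 starts before R6 ends → R6 and R7 overlap.
R4 starts before R6 ends → R6 and R4 overlap.
R8 starts after R6 ends.
R4 starts before R7 ends → R7 and R4 overlap.
R8 starts after R7 ends.
R8 starts after R4 ends.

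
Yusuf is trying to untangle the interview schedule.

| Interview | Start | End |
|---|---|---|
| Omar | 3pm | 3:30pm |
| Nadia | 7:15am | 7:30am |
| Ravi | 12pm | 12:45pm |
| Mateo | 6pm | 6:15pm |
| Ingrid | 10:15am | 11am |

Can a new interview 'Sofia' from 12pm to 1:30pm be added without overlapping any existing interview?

No — it overlaps Ravi

Nadia: ends 7:30am at or before Sofia starts 12pm → clear.
Ingrid: ends 11am at or before Sofia starts 12pm → clear.
Ravi: starts 12pm before Sofia ends 1:30pm, and ends 12:45pm after Sofia starts 12pm → overlap.
Omar: starts 3pm at or after Sofia ends 1:30pm → clear.
Mateo: starts 6pm at or after Sofia ends 1:30pm → clear.
Sofia overlaps Ravi.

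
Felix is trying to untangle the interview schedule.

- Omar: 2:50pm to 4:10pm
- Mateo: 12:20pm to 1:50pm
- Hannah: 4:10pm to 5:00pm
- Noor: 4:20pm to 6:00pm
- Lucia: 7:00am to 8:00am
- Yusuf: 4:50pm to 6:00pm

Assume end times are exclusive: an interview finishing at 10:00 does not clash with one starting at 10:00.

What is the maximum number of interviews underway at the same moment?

3

Walk through starts and ends in time order (an end at T is processed before a start at T):
7:00am start Lucia → 1
8:00am end Lucia → 0
12:20pm start Mateo → 1
1:50pm end Mateo → 0
2:50pm start Omar → 1
4:10pm end Omar → 0
4:10pm start Hannah → 1
4:20pm start Noor → 2
4:50pm start Yusuf → 3
5:00pm end Hannah → 2
6:00pm end Noor → 1
6:00pm end Yusuf → 0
Peak is 3, at 4:50pm (Hannah, Noor, Yusuf).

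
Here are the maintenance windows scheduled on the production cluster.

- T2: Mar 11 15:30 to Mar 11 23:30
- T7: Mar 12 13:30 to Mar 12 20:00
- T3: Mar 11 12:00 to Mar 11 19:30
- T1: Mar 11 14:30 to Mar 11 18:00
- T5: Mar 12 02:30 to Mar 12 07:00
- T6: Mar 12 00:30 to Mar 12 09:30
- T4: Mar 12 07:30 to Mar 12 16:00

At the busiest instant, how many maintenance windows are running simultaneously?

3

Sweep the timeline, counting +1 at each start and −1 at each end (ends before starts at a tie):
Mar 11 12:00 start T3 → 1
Mar 11 14:30 start T1 → 2
Mar 11 15:30 start T2 → 3
Mar 11 18:00 end T1 → 2
Mar 11 19:30 end T3 → 1
Mar 11 23:30 end T2 → 0
Mar 12 00:30 start T6 → 1
Mar 12 02:30 start T5 → 2
Mar 12 07:00 end T5 → 1
Mar 12 07:30 start T4 → 2
Mar 12 09:30 end T6 → 1
Mar 12 13:30 start T7 → 2
Mar 12 16:00 end T4 → 1
Mar 12 20:00 end T7 → 0
Peak is 3, at Mar 11 15:30 (T1, T2, T3).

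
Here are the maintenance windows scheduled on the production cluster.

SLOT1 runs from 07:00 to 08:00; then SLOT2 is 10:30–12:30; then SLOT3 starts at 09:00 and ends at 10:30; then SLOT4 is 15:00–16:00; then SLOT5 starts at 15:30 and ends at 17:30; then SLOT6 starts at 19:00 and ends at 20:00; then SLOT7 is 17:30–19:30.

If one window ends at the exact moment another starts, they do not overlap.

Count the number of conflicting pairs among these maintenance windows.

2

Check each pair: they overlap iff neither finishes before the other starts.
Sorted by start: SLOT1, SLOT3, SLOT2, SLOT4, SLOT5, SLOT7, SLOT6.
SLOT3 starts after SLOT1 ends, so SLOT1 has no further overlaps.
SLOT2 starts exactly when SLOT3 ends (back-to-back, no overlap), so SLOT3 has no further overlaps.
SLOT4 starts after SLOT2 ends, so SLOT2 has no further overlaps.
SLOT5 starts before SLOT4 ends → SLOT4 and SLOT5 overlap.
SLOT7 starts after SLOT4 ends, so SLOT4 has no further overlaps.
SLOT7 starts exactly when SLOT5 ends (back-to-back, no overlap), so SLOT5 has no further overlaps.
SLOT6 starts before SLOT7 ends → SLOT7 and SLOT6 overlap.
Overlapping pairs: SLOT4 & SLOT5, SLOT6 & SLOT7 — 2 in total.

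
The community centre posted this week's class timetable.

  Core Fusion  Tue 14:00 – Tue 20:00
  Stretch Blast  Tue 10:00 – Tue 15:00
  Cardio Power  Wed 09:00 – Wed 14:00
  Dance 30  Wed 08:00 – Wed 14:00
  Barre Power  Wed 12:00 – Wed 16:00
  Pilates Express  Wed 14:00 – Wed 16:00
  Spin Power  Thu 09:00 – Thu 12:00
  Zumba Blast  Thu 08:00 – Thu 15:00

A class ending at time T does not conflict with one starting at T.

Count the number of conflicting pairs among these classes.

Sorted by start: Stretch Blast, Core Fusion, Dance 30, Cardio Power, Barre Power, Pilates Express, Zumba Blast, Spin Power.
Core Fusion starts before Stretch Blast ends → Stretch Blast and Core Fusion overlap.
Dance 30 starts after Stretch Blast ends, so Stretch Blast has no further overlaps.
Dance 30 starts after Core Fusion ends, so Core Fusion has no further overlaps.
Cardio Power starts before Dance 30 ends → Dance 30 and Cardio Power overlap.
Barre Power starts before Dance 30 ends → Dance 30 and Barre Power overlap.
Pilates Express starts exactly when Dance 30 ends (back-to-back, no overlap), so Dance 30 has no further overlaps.
Barre Power starts before Cardio Power ends → Cardio Power and Barre Power overlap.
Pilates Express starts exactly when Cardio Power ends (back-to-back, no overlap), so Cardio Power has no further overlaps.
Pilates Express starts before Barre Power ends → Barre Power and Pilates Express overlap.
Zumba Blast starts after Barre Power ends, so Barre Power has no further overlaps.
Zumba Blast starts after Pilates Express ends, so Pilates Express has no further overlaps.
Spin Power starts before Zumba Blast ends → Zumba Blast and Spin Power overlap.
Overlapping pairs: Barre Power & Cardio Power, Barre Power & Dance 30, Barre Power & Pilates Express, Cardio Power & Dance 30, Core Fusion & Stretch Blast, Spin Power & Zumba Blast — 6 in total.

6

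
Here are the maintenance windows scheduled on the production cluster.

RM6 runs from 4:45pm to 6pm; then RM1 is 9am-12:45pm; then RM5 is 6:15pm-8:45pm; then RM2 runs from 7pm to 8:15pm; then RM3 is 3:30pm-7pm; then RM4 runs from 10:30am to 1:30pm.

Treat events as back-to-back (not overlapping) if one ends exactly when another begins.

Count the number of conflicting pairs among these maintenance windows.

Sorted by start: RM1, RM4, RM3, RM6, RM5, RM2.
RM4 starts before RM1 ends → RM1 and RM4 overlap.
RM3 starts after RM1 ends; RM1 is clear from here.
RM3 starts after RM4 ends; RM4 is clear from here.
RM6 starts before RM3 ends → RM3 and RM6 overlap.
RM5 starts before RM3 ends → RM3 and RM5 overlap.
RM2 starts exactly when RM3 ends (back-to-back, no overlap).
RM5 starts after RM6 ends; RM6 is clear from here.
RM2 starts before RM5 ends → RM5 and RM2 overlap.
Overlapping pairs: RM1 & RM4, RM2 & RM5, RM3 & RM5, RM3 & RM6 — 4 in total.

4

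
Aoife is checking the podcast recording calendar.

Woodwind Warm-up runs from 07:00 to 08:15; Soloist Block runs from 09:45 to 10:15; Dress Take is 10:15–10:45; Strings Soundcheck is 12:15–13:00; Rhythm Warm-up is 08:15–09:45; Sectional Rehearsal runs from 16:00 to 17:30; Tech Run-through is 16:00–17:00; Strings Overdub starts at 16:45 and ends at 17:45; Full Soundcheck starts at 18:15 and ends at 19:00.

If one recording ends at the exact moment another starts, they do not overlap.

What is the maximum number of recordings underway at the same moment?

Walk through starts and ends in time order (an end at T is processed before a start at T):
07:00 start Woodwind Warm-up → 1
08:15 end Woodwind Warm-up → 0
08:15 start Rhythm Warm-up → 1
09:45 end Rhythm Warm-up → 0
09:45 start Soloist Block → 1
10:15 end Soloist Block → 0
10:15 start Dress Take → 1
10:45 end Dress Take → 0
12:15 start Strings Soundcheck → 1
13:00 end Strings Soundcheck → 0
16:00 start Sectional Rehearsal → 1
16:00 start Tech Run-through → 2
16:45 start Strings Overdub → 3
17:00 end Tech Run-through → 2
17:30 end Sectional Rehearsal → 1
17:45 end Strings Overdub → 0
18:15 start Full Soundcheck → 1
19:00 end Full Soundcheck → 0
Peak is 3, at 16:45 (Sectional Rehearsal, Strings Overdub, Tech Run-through).

3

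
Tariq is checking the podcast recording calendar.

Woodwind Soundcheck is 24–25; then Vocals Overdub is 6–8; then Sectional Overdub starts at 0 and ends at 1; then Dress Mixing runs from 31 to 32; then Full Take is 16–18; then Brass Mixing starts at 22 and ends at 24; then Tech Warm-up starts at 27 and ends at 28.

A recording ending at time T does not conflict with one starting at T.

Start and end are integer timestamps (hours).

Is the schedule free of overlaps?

Two intervals overlap when each starts before the other ends.
Sorted by start: Sectional Overdub, Vocals Overdub, Full Take, Brass Mixing, Woodwind Soundcheck, Tech Warm-up, Dress Mixing.
Vocals Overdub starts after Sectional Overdub ends, so nothing later overlaps Sectional Overdub either.
Full Take starts after Vocals Overdub ends, so nothing later overlaps Vocals Overdub either.
Brass Mixing starts after Full Take ends, so nothing later overlaps Full Take either.
Woodwind Soundcheck starts exactly when Brass Mixing ends (back-to-back, no overlap), so nothing later overlaps Brass Mixing either.
Tech Warm-up starts after Woodwind Soundcheck ends, so nothing later overlaps Woodwind Soundcheck either.
Dress Mixing starts after Tech Warm-up ends.
Every pair is clear; the schedule has no overlaps.

Yes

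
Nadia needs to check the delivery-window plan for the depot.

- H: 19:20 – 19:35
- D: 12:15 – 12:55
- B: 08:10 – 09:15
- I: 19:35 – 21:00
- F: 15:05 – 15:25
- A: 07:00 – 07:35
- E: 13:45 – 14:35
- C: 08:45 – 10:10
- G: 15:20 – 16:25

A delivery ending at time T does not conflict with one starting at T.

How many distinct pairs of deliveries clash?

Sorted by start: A, B, C, D, E, F, G, H, I.
B starts after A ends; A is clear from here.
C starts before B ends → B and C overlap.
D starts after B ends; B is clear from here.
D starts after C ends; C is clear from here.
E starts after D ends; D is clear from here.
F starts after E ends; E is clear from here.
G starts before F ends → F and G overlap.
H starts after F ends; F is clear from here.
H starts after G ends; G is clear from here.
I starts exactly when H ends (back-to-back, no overlap).
Overlapping pairs: B & C, F & G — 2 in total.

2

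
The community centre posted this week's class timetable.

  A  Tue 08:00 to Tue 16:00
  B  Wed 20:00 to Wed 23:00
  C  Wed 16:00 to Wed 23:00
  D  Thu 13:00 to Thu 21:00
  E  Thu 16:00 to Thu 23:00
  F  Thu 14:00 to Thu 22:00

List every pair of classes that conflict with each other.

Sorted by start: A, C, B, D, F, E.
C starts after A ends, so nothing later overlaps A either.
B starts before C ends → C and B overlap.
D starts after C ends, so nothing later overlaps C either.
D starts after B ends, so nothing later overlaps B either.
F starts before D ends → D and F overlap.
E starts before D ends → D and E overlap.
E starts before F ends → F and E overlap.

B & C, D & E, D & F, E & F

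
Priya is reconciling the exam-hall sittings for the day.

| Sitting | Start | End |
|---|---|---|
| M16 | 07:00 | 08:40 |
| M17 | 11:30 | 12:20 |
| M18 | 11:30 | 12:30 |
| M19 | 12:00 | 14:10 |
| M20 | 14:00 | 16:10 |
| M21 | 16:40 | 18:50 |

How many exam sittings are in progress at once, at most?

3

Sort all start/end points and keep a running count:
07:00 start M16 → 1
08:40 end M16 → 0
11:30 start M17 → 1
11:30 start M18 → 2
12:00 start M19 → 3
12:20 end M17 → 2
12:30 end M18 → 1
14:00 start M20 → 2
14:10 end M19 → 1
16:10 end M20 → 0
16:40 start M21 → 1
18:50 end M21 → 0
Peak is 3, at 12:00 (M17, M18, M19).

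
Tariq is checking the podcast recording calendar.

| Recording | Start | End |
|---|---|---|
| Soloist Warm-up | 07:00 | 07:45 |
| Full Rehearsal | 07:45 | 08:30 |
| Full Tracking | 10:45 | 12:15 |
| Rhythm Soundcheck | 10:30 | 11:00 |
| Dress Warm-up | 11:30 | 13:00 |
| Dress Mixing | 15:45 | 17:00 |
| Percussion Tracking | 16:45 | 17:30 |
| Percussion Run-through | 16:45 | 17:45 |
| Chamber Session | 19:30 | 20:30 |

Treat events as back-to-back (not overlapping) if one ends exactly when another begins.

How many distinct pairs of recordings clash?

5

Sorted by start: Soloist Warm-up, Full Rehearsal, Rhythm Soundcheck, Full Tracking, Dress Warm-up, Dress Mixing, Percussion Tracking, Percussion Run-through, Chamber Session.
Full Rehearsal starts exactly when Soloist Warm-up ends (back-to-back, no overlap), so Soloist Warm-up has no further overlaps.
Rhythm Soundcheck starts after Full Rehearsal ends, so Full Rehearsal has no further overlaps.
Full Tracking starts before Rhythm Soundcheck ends → Rhythm Soundcheck and Full Tracking overlap.
Dress Warm-up starts after Rhythm Soundcheck ends, so Rhythm Soundcheck has no further overlaps.
Dress Warm-up starts before Full Tracking ends → Full Tracking and Dress Warm-up overlap.
Dress Mixing starts after Full Tracking ends, so Full Tracking has no further overlaps.
Dress Mixing starts after Dress Warm-up ends, so Dress Warm-up has no further overlaps.
Percussion Tracking starts before Dress Mixing ends → Dress Mixing and Percussion Tracking overlap.
Percussion Run-through starts before Dress Mixing ends → Dress Mixing and Percussion Run-through overlap.
Chamber Session starts after Dress Mixing ends.
Percussion Run-through starts before Percussion Tracking ends → Percussion Tracking and Percussion Run-through overlap.
Chamber Session starts after Percussion Tracking ends.
Chamber Session starts after Percussion Run-through ends.
Overlapping pairs: Dress Mixing & Percussion Run-through, Dress Mixing & Percussion Tracking, Dress Warm-up & Full Tracking, Full Tracking & Rhythm Soundcheck, Percussion Run-through & Percussion Tracking — 5 in total.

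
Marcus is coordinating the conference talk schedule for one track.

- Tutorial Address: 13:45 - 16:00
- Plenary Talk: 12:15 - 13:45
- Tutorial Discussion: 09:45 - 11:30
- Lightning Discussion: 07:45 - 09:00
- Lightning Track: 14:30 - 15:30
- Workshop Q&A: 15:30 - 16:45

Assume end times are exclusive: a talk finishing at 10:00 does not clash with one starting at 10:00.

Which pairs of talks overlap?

Sorted by start: Lightning Discussion, Tutorial Discussion, Plenary Talk, Tutorial Address, Lightning Track, Workshop Q&A.
Tutorial Discussion starts after Lightning Discussion ends, so Lightning Discussion has no further overlaps.
Plenary Talk starts after Tutorial Discussion ends, so Tutorial Discussion has no further overlaps.
Tutorial Address starts exactly when Plenary Talk ends (back-to-back, no overlap), so Plenary Talk has no further overlaps.
Lightning Track starts before Tutorial Address ends → Tutorial Address and Lightning Track overlap.
Workshop Q&A starts before Tutorial Address ends → Tutorial Address and Workshop Q&A overlap.
Workshop Q&A starts exactly when Lightning Track ends (back-to-back, no overlap).

Lightning Track & Tutorial Address, Tutorial Address & Workshop Q&A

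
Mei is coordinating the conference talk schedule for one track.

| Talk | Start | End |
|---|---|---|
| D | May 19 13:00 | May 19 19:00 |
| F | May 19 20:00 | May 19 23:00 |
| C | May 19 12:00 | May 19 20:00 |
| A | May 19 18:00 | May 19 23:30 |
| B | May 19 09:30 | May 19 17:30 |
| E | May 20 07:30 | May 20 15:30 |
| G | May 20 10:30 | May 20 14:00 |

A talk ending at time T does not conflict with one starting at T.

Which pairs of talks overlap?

A & C, A & D, A & F, B & C, B & D, C & D, E & G

Sorted by start: B, C, D, A, F, E, G.
C starts before B ends → B and C overlap.
D starts before B ends → B and D overlap.
A starts after B ends, so nothing later overlaps B either.
D starts before C ends → C and D overlap.
A starts before C ends → C and A overlap.
F starts exactly when C ends (back-to-back, no overlap), so nothing later overlaps C either.
A starts before D ends → D and A overlap.
F starts after D ends, so nothing later overlaps D either.
F starts before A ends → A and F overlap.
E starts after A ends, so nothing later overlaps A either.
E starts after F ends, so nothing later overlaps F either.
G starts before E ends → E and G overlap.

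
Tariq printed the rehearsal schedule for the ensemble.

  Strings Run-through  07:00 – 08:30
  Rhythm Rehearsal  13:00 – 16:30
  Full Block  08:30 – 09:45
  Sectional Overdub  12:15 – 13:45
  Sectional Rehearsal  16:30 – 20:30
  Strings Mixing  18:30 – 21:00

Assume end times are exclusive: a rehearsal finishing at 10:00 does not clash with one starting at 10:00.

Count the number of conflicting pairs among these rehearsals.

Sorted by start: Strings Run-through, Full Block, Sectional Overdub, Rhythm Rehearsal, Sectional Rehearsal, Strings Mixing.
Full Block starts exactly when Strings Run-through ends (back-to-back, no overlap), so nothing later overlaps Strings Run-through either.
Sectional Overdub starts after Full Block ends, so nothing later overlaps Full Block either.
Rhythm Rehearsal starts before Sectional Overdub ends → Sectional Overdub and Rhythm Rehearsal overlap.
Sectional Rehearsal starts after Sectional Overdub ends, so nothing later overlaps Sectional Overdub either.
Sectional Rehearsal starts exactly when Rhythm Rehearsal ends (back-to-back, no overlap), so nothing later overlaps Rhythm Rehearsal either.
Strings Mixing starts before Sectional Rehearsal ends → Sectional Rehearsal and Strings Mixing overlap.
Overlapping pairs: Rhythm Rehearsal & Sectional Overdub, Sectional Rehearsal & Strings Mixing — 2 in total.

2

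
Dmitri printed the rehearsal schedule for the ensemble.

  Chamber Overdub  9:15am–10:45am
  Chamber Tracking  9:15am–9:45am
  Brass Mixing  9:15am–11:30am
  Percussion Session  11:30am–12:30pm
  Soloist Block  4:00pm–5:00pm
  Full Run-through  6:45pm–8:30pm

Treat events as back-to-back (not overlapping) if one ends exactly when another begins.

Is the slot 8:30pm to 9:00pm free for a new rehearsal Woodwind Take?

Yes — the slot is free

Chamber Overdub: ends 10:45am at or before Woodwind Take starts 8:30pm → clear.
Chamber Tracking: ends 9:45am at or before Woodwind Take starts 8:30pm → clear.
Brass Mixing: ends 11:30am at or before Woodwind Take starts 8:30pm → clear.
Percussion Session: ends 12:30pm at or before Woodwind Take starts 8:30pm → clear.
Soloist Block: ends 5:00pm at or before Woodwind Take starts 8:30pm → clear.
Full Run-through: ends 8:30pm at or before Woodwind Take starts 8:30pm → clear.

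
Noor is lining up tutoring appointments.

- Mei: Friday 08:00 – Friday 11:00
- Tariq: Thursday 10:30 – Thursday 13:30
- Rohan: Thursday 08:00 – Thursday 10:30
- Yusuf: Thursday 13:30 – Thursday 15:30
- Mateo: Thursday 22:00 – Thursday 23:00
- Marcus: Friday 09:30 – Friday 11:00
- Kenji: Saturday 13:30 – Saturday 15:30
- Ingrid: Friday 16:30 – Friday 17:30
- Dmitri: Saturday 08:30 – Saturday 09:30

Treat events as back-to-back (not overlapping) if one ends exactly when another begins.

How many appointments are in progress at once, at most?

2

Sort all start/end points and keep a running count:
Thursday 08:00 start Rohan → 1
Thursday 10:30 end Rohan → 0
Thursday 10:30 start Tariq → 1
Thursday 13:30 end Tariq → 0
Thursday 13:30 start Yusuf → 1
Thursday 15:30 end Yusuf → 0
Thursday 22:00 start Mateo → 1
Thursday 23:00 end Mateo → 0
Friday 08:00 start Mei → 1
Friday 09:30 start Marcus → 2
Friday 11:00 end Marcus → 1
Friday 11:00 end Mei → 0
Friday 16:30 start Ingrid → 1
Friday 17:30 end Ingrid → 0
Saturday 08:30 start Dmitri → 1
Saturday 09:30 end Dmitri → 0
Saturday 13:30 start Kenji → 1
Saturday 15:30 end Kenji → 0
Peak is 2, at Friday 09:30 (Marcus, Mei).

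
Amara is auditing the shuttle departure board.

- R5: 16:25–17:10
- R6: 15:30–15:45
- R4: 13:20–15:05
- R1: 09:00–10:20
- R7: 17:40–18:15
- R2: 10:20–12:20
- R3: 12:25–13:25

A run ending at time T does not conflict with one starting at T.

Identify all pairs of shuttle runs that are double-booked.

Sorted by start: R1, R2, R3, R4, R6, R5, R7.
R2 starts exactly when R1 ends (back-to-back, no overlap) — done with R1.
R3 starts after R2 ends — done with R2.
R4 starts before R3 ends → R3 and R4 overlap.
R6 starts after R3 ends — done with R3.
R6 starts after R4 ends — done with R4.
R5 starts after R6 ends — done with R6.
R7 starts after R5 ends.

R3 & R4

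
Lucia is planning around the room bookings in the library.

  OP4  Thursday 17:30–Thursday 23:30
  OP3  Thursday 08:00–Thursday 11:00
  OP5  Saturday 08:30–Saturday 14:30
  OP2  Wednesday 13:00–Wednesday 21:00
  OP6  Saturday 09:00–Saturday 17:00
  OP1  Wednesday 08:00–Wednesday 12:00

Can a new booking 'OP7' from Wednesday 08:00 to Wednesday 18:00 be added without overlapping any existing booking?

OP1: starts Wednesday 08:00 before OP7 ends Wednesday 18:00, and ends Wednesday 12:00 after OP7 starts Wednesday 08:00 → overlap.
OP2: starts Wednesday 13:00 before OP7 ends Wednesday 18:00, and ends Wednesday 21:00 after OP7 starts Wednesday 08:00 → overlap.
OP3: starts Thursday 08:00 at or after OP7 ends Wednesday 18:00 → clear.
OP4: starts Thursday 17:30 at or after OP7 ends Wednesday 18:00 → clear.
OP5: starts Saturday 08:30 at or after OP7 ends Wednesday 18:00 → clear.
OP6: starts Saturday 09:00 at or after OP7 ends Wednesday 18:00 → clear.
OP7 overlaps OP1, OP2.

No — it overlaps OP1, OP2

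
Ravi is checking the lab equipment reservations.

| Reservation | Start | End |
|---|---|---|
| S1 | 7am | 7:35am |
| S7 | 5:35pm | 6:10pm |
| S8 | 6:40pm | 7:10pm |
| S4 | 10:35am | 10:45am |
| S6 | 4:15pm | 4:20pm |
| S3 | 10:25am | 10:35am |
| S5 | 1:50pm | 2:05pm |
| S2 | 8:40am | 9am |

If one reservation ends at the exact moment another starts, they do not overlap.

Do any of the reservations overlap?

Check each pair: they overlap iff neither finishes before the other starts.
Sorted by start: S1, S2, S3, S4, S5, S6, S7, S8.
S2 starts after S1 ends, so S1 has no further overlaps.
S3 starts after S2 ends, so S2 has no further overlaps.
S4 starts exactly when S3 ends (back-to-back, no overlap), so S3 has no further overlaps.
S5 starts after S4 ends, so S4 has no further overlaps.
S6 starts after S5 ends, so S5 has no further overlaps.
S7 starts after S6 ends, so S6 has no further overlaps.
S8 starts after S7 ends.
Every pair is clear; the schedule has no overlaps.

No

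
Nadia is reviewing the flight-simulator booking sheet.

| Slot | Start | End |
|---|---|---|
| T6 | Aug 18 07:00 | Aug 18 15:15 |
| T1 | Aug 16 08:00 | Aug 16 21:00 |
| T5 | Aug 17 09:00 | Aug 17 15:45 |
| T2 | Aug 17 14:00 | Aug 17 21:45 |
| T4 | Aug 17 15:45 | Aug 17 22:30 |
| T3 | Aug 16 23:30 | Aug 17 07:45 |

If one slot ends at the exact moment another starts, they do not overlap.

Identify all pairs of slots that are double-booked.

T2 & T4, T2 & T5

Two intervals overlap when each starts before the other ends.
Sorted by start: T1, T3, T5, T2, T4, T6.
T3 starts after T1 ends, so nothing later overlaps T1 either.
T5 starts after T3 ends, so nothing later overlaps T3 either.
T2 starts before T5 ends → T5 and T2 overlap.
T4 starts exactly when T5 ends (back-to-back, no overlap), so nothing later overlaps T5 either.
T4 starts before T2 ends → T2 and T4 overlap.
T6 starts after T2 ends.
T6 starts after T4 ends.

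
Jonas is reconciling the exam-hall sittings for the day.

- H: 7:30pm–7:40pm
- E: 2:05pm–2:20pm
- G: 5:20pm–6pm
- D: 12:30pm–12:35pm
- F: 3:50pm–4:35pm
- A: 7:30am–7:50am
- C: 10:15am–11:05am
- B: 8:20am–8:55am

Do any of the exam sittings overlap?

Sorted by start: A, B, C, D, E, F, G, H.
B starts after A ends, so A has no further overlaps.
C starts after B ends, so B has no further overlaps.
D starts after C ends, so C has no further overlaps.
E starts after D ends, so D has no further overlaps.
F starts after E ends, so E has no further overlaps.
G starts after F ends, so F has no further overlaps.
H starts after G ends.
Every pair is clear; the schedule has no overlaps.

No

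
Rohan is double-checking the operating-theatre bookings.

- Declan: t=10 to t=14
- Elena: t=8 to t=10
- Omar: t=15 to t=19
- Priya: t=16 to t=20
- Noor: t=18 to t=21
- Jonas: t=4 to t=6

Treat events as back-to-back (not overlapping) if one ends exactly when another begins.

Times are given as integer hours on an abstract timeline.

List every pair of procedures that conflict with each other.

Two intervals overlap when each starts before the other ends.
Sorted by start: Jonas, Elena, Declan, Omar, Priya, Noor.
Elena starts after Jonas ends, so nothing later overlaps Jonas either.
Declan starts exactly when Elena ends (back-to-back, no overlap), so nothing later overlaps Elena either.
Omar starts after Declan ends, so nothing later overlaps Declan either.
Priya starts before Omar ends → Omar and Priya overlap.
Noor starts before Omar ends → Omar and Noor overlap.
Noor starts before Priya ends → Priya and Noor overlap.

Noor & Omar, Noor & Priya, Omar & Priya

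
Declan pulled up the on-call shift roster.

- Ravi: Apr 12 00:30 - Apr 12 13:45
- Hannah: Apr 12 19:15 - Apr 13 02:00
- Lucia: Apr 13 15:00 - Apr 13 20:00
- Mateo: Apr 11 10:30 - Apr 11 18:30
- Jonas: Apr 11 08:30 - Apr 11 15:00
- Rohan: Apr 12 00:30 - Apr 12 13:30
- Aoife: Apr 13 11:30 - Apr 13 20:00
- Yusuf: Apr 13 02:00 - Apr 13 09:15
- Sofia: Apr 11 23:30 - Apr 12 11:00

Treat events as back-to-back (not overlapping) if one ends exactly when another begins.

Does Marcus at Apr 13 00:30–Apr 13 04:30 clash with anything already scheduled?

Yes — it overlaps Hannah, Yusuf

Jonas: ends Apr 11 15:00 at or before Marcus starts Apr 13 00:30 → clear.
Mateo: ends Apr 11 18:30 at or before Marcus starts Apr 13 00:30 → clear.
Sofia: ends Apr 12 11:00 at or before Marcus starts Apr 13 00:30 → clear.
Ravi: ends Apr 12 13:45 at or before Marcus starts Apr 13 00:30 → clear.
Rohan: ends Apr 12 13:30 at or before Marcus starts Apr 13 00:30 → clear.
Hannah: starts Apr 12 19:15 before Marcus ends Apr 13 04:30, and ends Apr 13 02:00 after Marcus starts Apr 13 00:30 → overlap.
Yusuf: starts Apr 13 02:00 before Marcus ends Apr 13 04:30, and ends Apr 13 09:15 after Marcus starts Apr 13 00:30 → overlap.
Aoife: starts Apr 13 11:30 at or after Marcus ends Apr 13 04:30 → clear.
Lucia: starts Apr 13 15:00 at or after Marcus ends Apr 13 04:30 → clear.
Marcus overlaps Hannah, Yusuf.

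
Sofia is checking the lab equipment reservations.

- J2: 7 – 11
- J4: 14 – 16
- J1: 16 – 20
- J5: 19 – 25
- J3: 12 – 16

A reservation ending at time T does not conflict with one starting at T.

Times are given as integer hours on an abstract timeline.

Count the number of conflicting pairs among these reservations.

2

Check each pair: they overlap iff neither finishes before the other starts.
Sorted by start: J2, J3, J4, J1, J5.
J3 starts after J2 ends, so nothing later overlaps J2 either.
J4 starts before J3 ends → J3 and J4 overlap.
J1 starts exactly when J3 ends (back-to-back, no overlap), so nothing later overlaps J3 either.
J1 starts exactly when J4 ends (back-to-back, no overlap), so nothing later overlaps J4 either.
J5 starts before J1 ends → J1 and J5 overlap.
Overlapping pairs: J1 & J5, J3 & J4 — 2 in total.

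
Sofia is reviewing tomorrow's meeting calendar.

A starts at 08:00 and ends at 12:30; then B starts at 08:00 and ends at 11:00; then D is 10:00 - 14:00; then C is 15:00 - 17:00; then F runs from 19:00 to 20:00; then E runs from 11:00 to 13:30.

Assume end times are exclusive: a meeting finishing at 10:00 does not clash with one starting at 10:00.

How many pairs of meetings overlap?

Sorted by start: A, B, D, E, C, F.
B starts before A ends → A and B overlap.
D starts before A ends → A and D overlap.
E starts before A ends → A and E overlap.
C starts after A ends, so A has no further overlaps.
D starts before B ends → B and D overlap.
E starts exactly when B ends (back-to-back, no overlap), so B has no further overlaps.
E starts before D ends → D and E overlap.
C starts after D ends, so D has no further overlaps.
C starts after E ends, so E has no further overlaps.
F starts after C ends.
Overlapping pairs: A & B, A & D, A & E, B & D, D & E — 5 in total.

5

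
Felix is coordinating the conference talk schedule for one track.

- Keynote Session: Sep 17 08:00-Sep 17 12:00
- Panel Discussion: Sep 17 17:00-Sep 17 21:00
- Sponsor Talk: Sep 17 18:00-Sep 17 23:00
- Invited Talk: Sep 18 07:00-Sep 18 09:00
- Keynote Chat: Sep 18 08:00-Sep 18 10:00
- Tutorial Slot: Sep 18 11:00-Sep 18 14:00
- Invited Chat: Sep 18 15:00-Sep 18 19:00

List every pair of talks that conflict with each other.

Invited Talk & Keynote Chat, Panel Discussion & Sponsor Talk

Sorted by start: Keynote Session, Panel Discussion, Sponsor Talk, Invited Talk, Keynote Chat, Tutorial Slot, Invited Chat.
Panel Discussion starts after Keynote Session ends, so nothing later overlaps Keynote Session either.
Sponsor Talk starts before Panel Discussion ends → Panel Discussion and Sponsor Talk overlap.
Invited Talk starts after Panel Discussion ends, so nothing later overlaps Panel Discussion either.
Invited Talk starts after Sponsor Talk ends, so nothing later overlaps Sponsor Talk either.
Keynote Chat starts before Invited Talk ends → Invited Talk and Keynote Chat overlap.
Tutorial Slot starts after Invited Talk ends, so nothing later overlaps Invited Talk either.
Tutorial Slot starts after Keynote Chat ends, so nothing later overlaps Keynote Chat either.
Invited Chat starts after Tutorial Slot ends.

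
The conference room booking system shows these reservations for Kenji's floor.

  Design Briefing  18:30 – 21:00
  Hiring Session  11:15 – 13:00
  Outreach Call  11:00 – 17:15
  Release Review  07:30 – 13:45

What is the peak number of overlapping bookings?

3

Sweep the timeline, counting +1 at each start and −1 at each end (ends before starts at a tie):
07:30 start Release Review → 1
11:00 start Outreach Call → 2
11:15 start Hiring Session → 3
13:00 end Hiring Session → 2
13:45 end Release Review → 1
17:15 end Outreach Call → 0
18:30 start Design Briefing → 1
21:00 end Design Briefing → 0
Peak is 3, at 11:15 (Hiring Session, Outreach Call, Release Review).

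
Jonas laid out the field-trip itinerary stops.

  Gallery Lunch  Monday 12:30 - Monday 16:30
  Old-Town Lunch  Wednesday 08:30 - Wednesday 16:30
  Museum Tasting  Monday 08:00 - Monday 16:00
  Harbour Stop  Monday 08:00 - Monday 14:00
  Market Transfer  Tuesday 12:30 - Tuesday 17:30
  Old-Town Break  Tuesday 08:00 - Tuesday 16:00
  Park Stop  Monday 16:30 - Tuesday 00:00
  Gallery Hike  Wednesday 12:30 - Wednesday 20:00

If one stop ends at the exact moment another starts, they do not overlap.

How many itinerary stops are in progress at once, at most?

3

Sort all start/end points and keep a running count:
Monday 08:00 start Harbour Stop → 1
Monday 08:00 start Museum Tasting → 2
Monday 12:30 start Gallery Lunch → 3
Monday 14:00 end Harbour Stop → 2
Monday 16:00 end Museum Tasting → 1
Monday 16:30 end Gallery Lunch → 0
Monday 16:30 start Park Stop → 1
Tuesday 00:00 end Park Stop → 0
Tuesday 08:00 start Old-Town Break → 1
Tuesday 12:30 start Market Transfer → 2
Tuesday 16:00 end Old-Town Break → 1
Tuesday 17:30 end Market Transfer → 0
Wednesday 08:30 start Old-Town Lunch → 1
Wednesday 12:30 start Gallery Hike → 2
Wednesday 16:30 end Old-Town Lunch → 1
Wednesday 20:00 end Gallery Hike → 0
Peak is 3, at Monday 12:30 (Gallery Lunch, Harbour Stop, Museum Tasting).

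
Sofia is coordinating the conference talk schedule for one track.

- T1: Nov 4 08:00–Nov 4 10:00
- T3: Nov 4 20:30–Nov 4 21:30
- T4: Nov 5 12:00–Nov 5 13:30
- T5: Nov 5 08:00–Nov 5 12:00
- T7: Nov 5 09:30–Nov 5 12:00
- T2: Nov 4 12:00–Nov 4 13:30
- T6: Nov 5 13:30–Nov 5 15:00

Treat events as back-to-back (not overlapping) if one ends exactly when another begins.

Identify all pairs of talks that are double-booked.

Two intervals overlap when each starts before the other ends.
Sorted by start: T1, T2, T3, T5, T7, T4, T6.
T2 starts after T1 ends; T1 is clear from here.
T3 starts after T2 ends; T2 is clear from here.
T5 starts after T3 ends; T3 is clear from here.
T7 starts before T5 ends → T5 and T7 overlap.
T4 starts exactly when T5 ends (back-to-back, no overlap); T5 is clear from here.
T4 starts exactly when T7 ends (back-to-back, no overlap); T7 is clear from here.
T6 starts exactly when T4 ends (back-to-back, no overlap).

T5 & T7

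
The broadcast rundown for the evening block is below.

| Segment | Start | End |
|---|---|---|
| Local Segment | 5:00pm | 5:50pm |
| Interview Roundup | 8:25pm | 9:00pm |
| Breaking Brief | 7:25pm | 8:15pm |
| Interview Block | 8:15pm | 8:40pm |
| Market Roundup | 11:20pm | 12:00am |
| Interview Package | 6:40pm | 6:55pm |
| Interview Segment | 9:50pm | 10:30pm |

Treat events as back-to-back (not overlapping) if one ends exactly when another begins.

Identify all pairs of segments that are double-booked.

Interview Block & Interview Roundup

Sorted by start: Local Segment, Interview Package, Breaking Brief, Interview Block, Interview Roundup, Interview Segment, Market Roundup.
Interview Package starts after Local Segment ends, so nothing later overlaps Local Segment either.
Breaking Brief starts after Interview Package ends, so nothing later overlaps Interview Package either.
Interview Block starts exactly when Breaking Brief ends (back-to-back, no overlap), so nothing later overlaps Breaking Brief either.
Interview Roundup starts before Interview Block ends → Interview Block and Interview Roundup overlap.
Interview Segment starts after Interview Block ends, so nothing later overlaps Interview Block either.
Interview Segment starts after Interview Roundup ends, so nothing later overlaps Interview Roundup either.
Market Roundup starts after Interview Segment ends.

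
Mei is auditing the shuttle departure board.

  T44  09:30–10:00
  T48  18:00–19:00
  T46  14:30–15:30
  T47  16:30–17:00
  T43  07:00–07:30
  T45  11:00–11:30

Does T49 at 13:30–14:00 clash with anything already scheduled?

No — it doesn't clash with anything

T43: ends 07:30 at or before T49 starts 13:30 → clear.
T44: ends 10:00 at or before T49 starts 13:30 → clear.
T45: ends 11:30 at or before T49 starts 13:30 → clear.
T46: starts 14:30 at or after T49 ends 14:00 → clear.
T47: starts 16:30 at or after T49 ends 14:00 → clear.
T48: starts 18:00 at or after T49 ends 14:00 → clear.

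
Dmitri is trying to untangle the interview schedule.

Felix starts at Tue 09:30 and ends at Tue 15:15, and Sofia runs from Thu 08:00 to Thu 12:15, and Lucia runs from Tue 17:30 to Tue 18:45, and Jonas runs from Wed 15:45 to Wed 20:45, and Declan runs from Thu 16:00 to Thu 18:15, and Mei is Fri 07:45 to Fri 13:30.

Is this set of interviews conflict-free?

Yes

Sorted by start: Felix, Lucia, Jonas, Sofia, Declan, Mei.
Lucia starts after Felix ends — done with Felix.
Jonas starts after Lucia ends — done with Lucia.
Sofia starts after Jonas ends — done with Jonas.
Declan starts after Sofia ends — done with Sofia.
Mei starts after Declan ends.
Every pair is clear; the schedule has no overlaps.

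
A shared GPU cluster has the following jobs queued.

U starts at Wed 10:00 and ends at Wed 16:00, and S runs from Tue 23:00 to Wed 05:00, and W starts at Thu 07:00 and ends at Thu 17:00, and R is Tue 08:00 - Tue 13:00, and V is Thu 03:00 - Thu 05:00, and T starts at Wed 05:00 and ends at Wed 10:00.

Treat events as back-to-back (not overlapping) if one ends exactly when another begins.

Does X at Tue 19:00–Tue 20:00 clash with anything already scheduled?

No — it doesn't clash with anything

R: ends Tue 13:00 at or before X starts Tue 19:00 → clear.
S: starts Tue 23:00 at or after X ends Tue 20:00 → clear.
T: starts Wed 05:00 at or after X ends Tue 20:00 → clear.
U: starts Wed 10:00 at or after X ends Tue 20:00 → clear.
V: starts Thu 03:00 at or after X ends Tue 20:00 → clear.
W: starts Thu 07:00 at or after X ends Tue 20:00 → clear.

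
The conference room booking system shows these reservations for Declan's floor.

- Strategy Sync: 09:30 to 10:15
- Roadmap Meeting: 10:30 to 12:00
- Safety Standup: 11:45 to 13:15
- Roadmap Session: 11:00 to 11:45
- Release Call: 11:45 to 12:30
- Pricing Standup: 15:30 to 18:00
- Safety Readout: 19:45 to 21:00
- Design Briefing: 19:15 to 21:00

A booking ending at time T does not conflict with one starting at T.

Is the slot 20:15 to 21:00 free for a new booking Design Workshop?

No — it overlaps Design Briefing, Safety Readout

Strategy Sync: ends 10:15 at or before Design Workshop starts 20:15 → clear.
Roadmap Meeting: ends 12:00 at or before Design Workshop starts 20:15 → clear.
Roadmap Session: ends 11:45 at or before Design Workshop starts 20:15 → clear.
Safety Standup: ends 13:15 at or before Design Workshop starts 20:15 → clear.
Release Call: ends 12:30 at or before Design Workshop starts 20:15 → clear.
Pricing Standup: ends 18:00 at or before Design Workshop starts 20:15 → clear.
Design Briefing: starts 19:15 before Design Workshop ends 21:00, and ends 21:00 after Design Workshop starts 20:15 → overlap.
Safety Readout: starts 19:45 before Design Workshop ends 21:00, and ends 21:00 after Design Workshop starts 20:15 → overlap.
Design Workshop overlaps Safety Readout, Design Briefing.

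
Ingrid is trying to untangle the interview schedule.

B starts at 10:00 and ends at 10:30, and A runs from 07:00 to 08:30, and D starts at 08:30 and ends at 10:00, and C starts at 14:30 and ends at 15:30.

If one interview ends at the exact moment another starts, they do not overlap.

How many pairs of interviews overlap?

Two intervals overlap when each starts before the other ends.
Sorted by start: A, D, B, C.
D starts exactly when A ends (back-to-back, no overlap); A is clear from here.
B starts exactly when D ends (back-to-back, no overlap); D is clear from here.
C starts after B ends.
No pair overlaps.

0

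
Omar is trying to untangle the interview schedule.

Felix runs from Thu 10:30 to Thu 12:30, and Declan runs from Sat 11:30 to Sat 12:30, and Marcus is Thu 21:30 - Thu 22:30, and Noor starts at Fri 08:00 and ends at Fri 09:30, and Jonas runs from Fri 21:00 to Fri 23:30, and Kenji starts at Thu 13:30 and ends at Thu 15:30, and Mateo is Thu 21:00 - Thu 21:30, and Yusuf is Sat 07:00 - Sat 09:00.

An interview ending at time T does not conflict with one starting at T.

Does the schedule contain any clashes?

Sorted by start: Felix, Kenji, Mateo, Marcus, Noor, Jonas, Yusuf, Declan.
Kenji starts after Felix ends, so nothing later overlaps Felix either.
Mateo starts after Kenji ends, so nothing later overlaps Kenji either.
Marcus starts exactly when Mateo ends (back-to-back, no overlap), so nothing later overlaps Mateo either.
Noor starts after Marcus ends, so nothing later overlaps Marcus either.
Jonas starts after Noor ends, so nothing later overlaps Noor either.
Yusuf starts after Jonas ends, so nothing later overlaps Jonas either.
Declan starts after Yusuf ends.
Every pair is clear; the schedule has no overlaps.

No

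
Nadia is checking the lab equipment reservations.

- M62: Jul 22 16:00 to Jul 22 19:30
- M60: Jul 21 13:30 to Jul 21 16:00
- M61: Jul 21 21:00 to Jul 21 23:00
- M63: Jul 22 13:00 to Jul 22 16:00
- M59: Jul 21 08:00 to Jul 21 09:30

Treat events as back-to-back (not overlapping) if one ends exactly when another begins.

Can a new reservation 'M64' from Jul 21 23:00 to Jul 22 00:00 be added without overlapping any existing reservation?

Yes — the slot is free

M59: ends Jul 21 09:30 at or before M64 starts Jul 21 23:00 → clear.
M60: ends Jul 21 16:00 at or before M64 starts Jul 21 23:00 → clear.
M61: ends Jul 21 23:00 at or before M64 starts Jul 21 23:00 → clear.
M63: starts Jul 22 13:00 at or after M64 ends Jul 22 00:00 → clear.
M62: starts Jul 22 16:00 at or after M64 ends Jul 22 00:00 → clear.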